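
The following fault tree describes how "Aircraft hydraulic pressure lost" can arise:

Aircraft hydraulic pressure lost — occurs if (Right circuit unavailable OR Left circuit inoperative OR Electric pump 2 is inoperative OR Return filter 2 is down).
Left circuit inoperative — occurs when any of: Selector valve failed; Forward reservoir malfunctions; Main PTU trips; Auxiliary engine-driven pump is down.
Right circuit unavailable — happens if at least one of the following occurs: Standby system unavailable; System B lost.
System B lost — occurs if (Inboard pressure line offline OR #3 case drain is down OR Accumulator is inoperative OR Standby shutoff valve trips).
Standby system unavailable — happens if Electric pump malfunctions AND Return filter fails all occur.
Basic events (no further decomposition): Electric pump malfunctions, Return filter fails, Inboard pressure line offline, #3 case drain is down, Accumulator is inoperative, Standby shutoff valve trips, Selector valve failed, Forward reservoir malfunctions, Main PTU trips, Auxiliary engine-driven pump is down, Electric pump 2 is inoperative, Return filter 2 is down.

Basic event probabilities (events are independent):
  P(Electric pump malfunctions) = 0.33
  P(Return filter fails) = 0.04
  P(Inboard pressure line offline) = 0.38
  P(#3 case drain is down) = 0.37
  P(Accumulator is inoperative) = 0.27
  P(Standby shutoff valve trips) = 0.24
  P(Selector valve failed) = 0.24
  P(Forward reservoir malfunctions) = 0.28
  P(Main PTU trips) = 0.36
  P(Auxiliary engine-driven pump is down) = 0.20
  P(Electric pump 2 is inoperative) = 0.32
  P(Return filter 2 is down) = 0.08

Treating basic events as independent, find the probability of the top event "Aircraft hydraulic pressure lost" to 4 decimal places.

0.9625

P(Standby system unavailable) [AND] = 0.33 × 0.04 = 0.013200
P(System B lost) [OR] = 1 − (1−0.38) × (1−0.37) × (1−0.27) × (1−0.24) = 0.783295
P(Right circuit unavailable) [OR] = 1 − (1−0.013200) × (1−0.783295) = 0.786156
P(Left circuit inoperative) [OR] = 1 − (1−0.24) × (1−0.28) × (1−0.36) × (1−0.20) = 0.719834
P(Aircraft hydraulic pressure lost) [OR] = 1 − (1−0.786156) × (1−0.719834) × (1−0.32) × (1−0.08) = 0.962519
Rounded to 4 decimal places: P(Aircraft hydraulic pressure lost) ≈ 0.9625.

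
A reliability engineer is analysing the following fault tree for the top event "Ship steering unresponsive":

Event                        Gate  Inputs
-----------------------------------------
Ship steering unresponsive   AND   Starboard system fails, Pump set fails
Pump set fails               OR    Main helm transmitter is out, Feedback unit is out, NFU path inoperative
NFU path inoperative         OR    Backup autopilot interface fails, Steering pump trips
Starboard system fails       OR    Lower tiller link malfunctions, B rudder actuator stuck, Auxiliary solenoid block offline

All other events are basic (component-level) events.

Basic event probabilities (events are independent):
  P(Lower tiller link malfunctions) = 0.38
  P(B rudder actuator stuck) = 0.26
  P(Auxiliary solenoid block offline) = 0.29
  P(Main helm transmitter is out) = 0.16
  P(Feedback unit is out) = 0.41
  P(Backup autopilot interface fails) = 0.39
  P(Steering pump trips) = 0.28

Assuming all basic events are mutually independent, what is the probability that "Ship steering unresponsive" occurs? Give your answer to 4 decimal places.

0.5275

P(Starboard system fails) [OR] = 1 − (1−0.38) × (1−0.26) × (1−0.29) = 0.674252
P(NFU path inoperative) [OR] = 1 − (1−0.39) × (1−0.28) = 0.560800
P(Pump set fails) [OR] = 1 − (1−0.16) × (1−0.41) × (1−0.560800) = 0.782332
P(Ship steering unresponsive) [AND] = 0.674252 × 0.782332 = 0.527489
Rounded to 4 decimal places: P(Ship steering unresponsive) ≈ 0.5275.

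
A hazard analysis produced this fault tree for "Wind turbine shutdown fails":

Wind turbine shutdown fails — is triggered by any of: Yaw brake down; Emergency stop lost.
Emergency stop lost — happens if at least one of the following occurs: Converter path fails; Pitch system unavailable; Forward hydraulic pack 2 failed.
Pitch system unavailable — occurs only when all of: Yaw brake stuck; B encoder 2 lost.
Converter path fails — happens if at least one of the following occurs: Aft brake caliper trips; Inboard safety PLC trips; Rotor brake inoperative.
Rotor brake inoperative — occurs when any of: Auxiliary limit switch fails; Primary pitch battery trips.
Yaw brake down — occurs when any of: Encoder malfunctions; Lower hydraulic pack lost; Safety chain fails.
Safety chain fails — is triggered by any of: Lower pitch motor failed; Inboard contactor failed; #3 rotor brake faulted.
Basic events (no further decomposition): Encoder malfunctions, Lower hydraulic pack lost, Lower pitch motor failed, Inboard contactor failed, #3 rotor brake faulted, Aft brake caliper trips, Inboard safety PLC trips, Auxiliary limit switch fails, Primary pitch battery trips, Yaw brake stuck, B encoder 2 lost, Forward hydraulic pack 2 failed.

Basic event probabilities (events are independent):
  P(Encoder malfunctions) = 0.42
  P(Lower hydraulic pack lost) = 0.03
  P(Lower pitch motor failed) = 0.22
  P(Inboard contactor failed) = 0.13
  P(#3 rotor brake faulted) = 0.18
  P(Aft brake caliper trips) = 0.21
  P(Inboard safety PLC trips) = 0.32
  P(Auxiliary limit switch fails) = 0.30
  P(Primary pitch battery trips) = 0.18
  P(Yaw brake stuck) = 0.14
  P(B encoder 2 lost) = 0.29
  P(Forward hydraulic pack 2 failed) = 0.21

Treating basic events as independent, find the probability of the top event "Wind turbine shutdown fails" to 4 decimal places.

P(Safety chain fails) [OR] = 1 − (1−0.22) × (1−0.13) × (1−0.18) = 0.443548
P(Yaw brake down) [OR] = 1 − (1−0.42) × (1−0.03) × (1−0.443548) = 0.686940
P(Rotor brake inoperative) [OR] = 1 − (1−0.30) × (1−0.18) = 0.426000
P(Converter path fails) [OR] = 1 − (1−0.21) × (1−0.32) × (1−0.426000) = 0.691647
P(Pitch system unavailable) [AND] = 0.14 × 0.29 = 0.040600
P(Emergency stop lost) [OR] = 1 − (1−0.691647) × (1−0.040600) × (1−0.21) = 0.766291
P(Wind turbine shutdown fails) [OR] = 1 − (1−0.686940) × (1−0.766291) = 0.926835
Rounded to 4 decimal places: P(Wind turbine shutdown fails) ≈ 0.9268.

0.9268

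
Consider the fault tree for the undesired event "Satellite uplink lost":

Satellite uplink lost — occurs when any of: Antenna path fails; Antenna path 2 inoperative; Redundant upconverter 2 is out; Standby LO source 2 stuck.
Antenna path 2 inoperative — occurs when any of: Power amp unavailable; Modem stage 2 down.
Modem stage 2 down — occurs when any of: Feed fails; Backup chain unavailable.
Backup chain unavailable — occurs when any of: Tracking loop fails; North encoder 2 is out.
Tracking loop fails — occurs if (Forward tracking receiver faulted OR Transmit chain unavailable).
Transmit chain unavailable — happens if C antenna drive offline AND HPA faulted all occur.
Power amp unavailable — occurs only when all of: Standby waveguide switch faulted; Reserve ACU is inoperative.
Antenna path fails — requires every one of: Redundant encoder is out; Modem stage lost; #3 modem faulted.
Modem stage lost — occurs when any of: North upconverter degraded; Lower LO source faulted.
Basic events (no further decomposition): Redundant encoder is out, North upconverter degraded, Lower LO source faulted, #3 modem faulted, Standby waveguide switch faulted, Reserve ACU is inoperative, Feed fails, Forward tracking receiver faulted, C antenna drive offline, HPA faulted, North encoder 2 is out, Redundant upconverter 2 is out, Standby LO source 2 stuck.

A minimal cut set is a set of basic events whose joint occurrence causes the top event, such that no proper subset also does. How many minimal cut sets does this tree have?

Modem stage lost [OR]: union of children's cut sets → 2 cut set(s).
Antenna path fails [AND]: one cut set from each child combined → 1 × 2 × 1 = 2 cut set(s).
Power amp unavailable [AND]: one cut set from each child combined → 1 × 1 = 1 cut set(s).
Transmit chain unavailable [AND]: one cut set from each child combined → 1 × 1 = 1 cut set(s).
Tracking loop fails [OR]: union of children's cut sets → 2 cut set(s).
Backup chain unavailable [OR]: union of children's cut sets → 3 cut set(s).
Modem stage 2 down [OR]: union of children's cut sets → 4 cut set(s).
Antenna path 2 inoperative [OR]: union of children's cut sets → 5 cut set(s).
Satellite uplink lost [OR]: union of children's cut sets → 9 cut set(s).
Minimal cut sets: {#3 modem faulted, North upconverter degraded, Redundant encoder is out}; {#3 modem faulted, Lower LO source faulted, Redundant encoder is out}; {Reserve ACU is inoperative, Standby waveguide switch faulted}; {Feed fails}; {Forward tracking receiver faulted}; {C antenna drive offline, HPA faulted}; {North encoder 2 is out}; {Redundant upconverter 2 is out}; {Standby LO source 2 stuck}.

9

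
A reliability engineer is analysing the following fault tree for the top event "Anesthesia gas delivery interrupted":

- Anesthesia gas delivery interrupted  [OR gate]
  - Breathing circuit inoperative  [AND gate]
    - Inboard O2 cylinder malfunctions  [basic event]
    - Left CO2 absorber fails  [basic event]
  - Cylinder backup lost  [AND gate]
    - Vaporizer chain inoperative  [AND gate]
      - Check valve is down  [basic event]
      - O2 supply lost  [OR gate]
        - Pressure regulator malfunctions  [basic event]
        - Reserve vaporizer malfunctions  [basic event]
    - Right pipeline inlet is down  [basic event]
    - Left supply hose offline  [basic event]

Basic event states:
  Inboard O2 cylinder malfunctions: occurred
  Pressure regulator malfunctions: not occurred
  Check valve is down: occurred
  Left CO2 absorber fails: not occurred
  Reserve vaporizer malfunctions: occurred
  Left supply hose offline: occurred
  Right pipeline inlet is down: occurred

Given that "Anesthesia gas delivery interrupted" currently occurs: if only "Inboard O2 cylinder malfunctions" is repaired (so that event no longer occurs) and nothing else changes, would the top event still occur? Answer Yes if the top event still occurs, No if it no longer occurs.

Counterfactual: set "Inboard O2 cylinder malfunctions" to not occurred.
Breathing circuit inoperative [AND]: Inboard O2 cylinder malfunctions=not, Left CO2 absorber fails=not → not all inputs occur → does not occur.
O2 supply lost [OR]: Pressure regulator malfunctions=not, Reserve vaporizer malfunctions=occurs → at least one input occurs → occurs.
Vaporizer chain inoperative [AND]: Check valve is down=occurs, O2 supply lost=occurs → all inputs occur → occurs.
Cylinder backup lost [AND]: Vaporizer chain inoperative=occurs, Right pipeline inlet is down=occurs, Left supply hose offline=occurs → all inputs occur → occurs.
Anesthesia gas delivery interrupted [OR]: Breathing circuit inoperative=not, Cylinder backup lost=occurs → at least one input occurs → occurs.

Yes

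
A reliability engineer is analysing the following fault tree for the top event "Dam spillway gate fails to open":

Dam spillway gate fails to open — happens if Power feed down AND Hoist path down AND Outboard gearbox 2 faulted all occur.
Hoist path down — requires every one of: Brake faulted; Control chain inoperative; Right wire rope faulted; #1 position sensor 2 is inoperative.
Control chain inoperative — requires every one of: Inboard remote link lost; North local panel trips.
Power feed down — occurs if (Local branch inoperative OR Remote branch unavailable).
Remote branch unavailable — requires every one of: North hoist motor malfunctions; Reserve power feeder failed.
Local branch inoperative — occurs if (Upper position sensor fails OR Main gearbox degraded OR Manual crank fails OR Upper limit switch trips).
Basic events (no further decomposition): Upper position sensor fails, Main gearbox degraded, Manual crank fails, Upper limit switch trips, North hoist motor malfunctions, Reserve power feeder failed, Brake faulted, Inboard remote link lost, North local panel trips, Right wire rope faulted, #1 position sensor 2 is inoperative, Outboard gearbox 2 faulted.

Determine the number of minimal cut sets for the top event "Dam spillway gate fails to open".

Local branch inoperative [OR]: union of children's cut sets → 4 cut set(s).
Remote branch unavailable [AND]: one cut set from each child combined → 1 × 1 = 1 cut set(s).
Power feed down [OR]: union of children's cut sets → 5 cut set(s).
Control chain inoperative [AND]: one cut set from each child combined → 1 × 1 = 1 cut set(s).
Hoist path down [AND]: one cut set from each child combined → 1 × 1 × 1 × 1 = 1 cut set(s).
Dam spillway gate fails to open [AND]: one cut set from each child combined → 5 × 1 × 1 = 5 cut set(s).
Minimal cut sets: {#1 position sensor 2 is inoperative, Brake faulted, Inboard remote link lost, North local panel trips, Outboard gearbox 2 faulted, Right wire rope faulted, Upper position sensor fails}; {#1 position sensor 2 is inoperative, Brake faulted, Inboard remote link lost, Main gearbox degraded, North local panel trips, Outboard gearbox 2 faulted, Right wire rope faulted}; {#1 position sensor 2 is inoperative, Brake faulted, Inboard remote link lost, Manual crank fails, North local panel trips, Outboard gearbox 2 faulted, Right wire rope faulted}; {#1 position sensor 2 is inoperative, Brake faulted, Inboard remote link lost, North local panel trips, Outboard gearbox 2 faulted, Right wire rope faulted, Upper limit switch trips}; {#1 position sensor 2 is inoperative, Brake faulted, Inboard remote link lost, North hoist motor malfunctions, North local panel trips, Outboard gearbox 2 faulted, Reserve power feeder failed, Right wire rope faulted}.

5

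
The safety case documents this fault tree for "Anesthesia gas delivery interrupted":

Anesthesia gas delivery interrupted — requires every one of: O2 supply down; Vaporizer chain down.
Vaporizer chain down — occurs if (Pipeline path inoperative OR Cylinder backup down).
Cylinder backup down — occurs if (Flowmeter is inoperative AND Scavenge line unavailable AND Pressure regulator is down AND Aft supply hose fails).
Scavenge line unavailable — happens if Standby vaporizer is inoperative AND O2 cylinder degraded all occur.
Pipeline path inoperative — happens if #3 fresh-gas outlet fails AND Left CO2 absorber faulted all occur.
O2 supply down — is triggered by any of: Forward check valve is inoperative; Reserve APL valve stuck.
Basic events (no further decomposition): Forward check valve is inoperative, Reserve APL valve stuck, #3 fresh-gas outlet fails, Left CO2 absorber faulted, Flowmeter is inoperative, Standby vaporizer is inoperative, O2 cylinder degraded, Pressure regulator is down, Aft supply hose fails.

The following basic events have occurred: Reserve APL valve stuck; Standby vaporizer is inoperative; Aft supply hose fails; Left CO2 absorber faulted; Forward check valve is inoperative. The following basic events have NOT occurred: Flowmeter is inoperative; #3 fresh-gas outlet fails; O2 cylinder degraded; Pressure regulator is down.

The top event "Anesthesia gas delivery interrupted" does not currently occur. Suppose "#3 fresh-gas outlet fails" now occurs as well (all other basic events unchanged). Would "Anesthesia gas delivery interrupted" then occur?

Counterfactual: set "#3 fresh-gas outlet fails" to occurred.
O2 supply down [OR]: Forward check valve is inoperative=occurs, Reserve APL valve stuck=occurs → at least one input occurs → occurs.
Pipeline path inoperative [AND]: #3 fresh-gas outlet fails=occurs, Left CO2 absorber faulted=occurs → all inputs occur → occurs.
Scavenge line unavailable [AND]: Standby vaporizer is inoperative=occurs, O2 cylinder degraded=not → not all inputs occur → does not occur.
Cylinder backup down [AND]: Flowmeter is inoperative=not, Scavenge line unavailable=not, Pressure regulator is down=not, Aft supply hose fails=occurs → not all inputs occur → does not occur.
Vaporizer chain down [OR]: Pipeline path inoperative=occurs, Cylinder backup down=not → at least one input occurs → occurs.
Anesthesia gas delivery interrupted [AND]: O2 supply down=occurs, Vaporizer chain down=occurs → all inputs occur → occurs.

Yes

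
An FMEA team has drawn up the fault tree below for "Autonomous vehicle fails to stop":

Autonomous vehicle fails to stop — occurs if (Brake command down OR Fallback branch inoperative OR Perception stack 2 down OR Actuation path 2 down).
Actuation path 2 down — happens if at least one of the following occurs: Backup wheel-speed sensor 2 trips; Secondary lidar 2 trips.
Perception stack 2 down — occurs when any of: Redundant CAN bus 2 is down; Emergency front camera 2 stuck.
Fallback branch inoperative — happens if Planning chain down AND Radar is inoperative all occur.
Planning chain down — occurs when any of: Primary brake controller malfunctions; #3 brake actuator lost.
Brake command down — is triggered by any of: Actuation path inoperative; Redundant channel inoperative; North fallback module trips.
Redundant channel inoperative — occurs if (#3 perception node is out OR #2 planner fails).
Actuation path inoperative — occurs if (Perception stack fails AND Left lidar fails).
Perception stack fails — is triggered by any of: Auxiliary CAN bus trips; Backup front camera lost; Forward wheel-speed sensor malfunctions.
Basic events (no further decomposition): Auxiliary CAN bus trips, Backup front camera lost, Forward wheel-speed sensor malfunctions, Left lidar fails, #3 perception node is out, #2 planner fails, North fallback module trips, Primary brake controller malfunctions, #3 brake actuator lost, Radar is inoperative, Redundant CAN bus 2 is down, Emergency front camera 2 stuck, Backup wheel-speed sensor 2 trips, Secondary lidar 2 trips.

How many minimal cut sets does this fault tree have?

Perception stack fails [OR]: union of children's cut sets → 3 cut set(s).
Actuation path inoperative [AND]: one cut set from each child combined → 3 × 1 = 3 cut set(s).
Redundant channel inoperative [OR]: union of children's cut sets → 2 cut set(s).
Brake command down [OR]: union of children's cut sets → 6 cut set(s).
Planning chain down [OR]: union of children's cut sets → 2 cut set(s).
Fallback branch inoperative [AND]: one cut set from each child combined → 2 × 1 = 2 cut set(s).
Perception stack 2 down [OR]: union of children's cut sets → 2 cut set(s).
Actuation path 2 down [OR]: union of children's cut sets → 2 cut set(s).
Autonomous vehicle fails to stop [OR]: union of children's cut sets → 12 cut set(s).

12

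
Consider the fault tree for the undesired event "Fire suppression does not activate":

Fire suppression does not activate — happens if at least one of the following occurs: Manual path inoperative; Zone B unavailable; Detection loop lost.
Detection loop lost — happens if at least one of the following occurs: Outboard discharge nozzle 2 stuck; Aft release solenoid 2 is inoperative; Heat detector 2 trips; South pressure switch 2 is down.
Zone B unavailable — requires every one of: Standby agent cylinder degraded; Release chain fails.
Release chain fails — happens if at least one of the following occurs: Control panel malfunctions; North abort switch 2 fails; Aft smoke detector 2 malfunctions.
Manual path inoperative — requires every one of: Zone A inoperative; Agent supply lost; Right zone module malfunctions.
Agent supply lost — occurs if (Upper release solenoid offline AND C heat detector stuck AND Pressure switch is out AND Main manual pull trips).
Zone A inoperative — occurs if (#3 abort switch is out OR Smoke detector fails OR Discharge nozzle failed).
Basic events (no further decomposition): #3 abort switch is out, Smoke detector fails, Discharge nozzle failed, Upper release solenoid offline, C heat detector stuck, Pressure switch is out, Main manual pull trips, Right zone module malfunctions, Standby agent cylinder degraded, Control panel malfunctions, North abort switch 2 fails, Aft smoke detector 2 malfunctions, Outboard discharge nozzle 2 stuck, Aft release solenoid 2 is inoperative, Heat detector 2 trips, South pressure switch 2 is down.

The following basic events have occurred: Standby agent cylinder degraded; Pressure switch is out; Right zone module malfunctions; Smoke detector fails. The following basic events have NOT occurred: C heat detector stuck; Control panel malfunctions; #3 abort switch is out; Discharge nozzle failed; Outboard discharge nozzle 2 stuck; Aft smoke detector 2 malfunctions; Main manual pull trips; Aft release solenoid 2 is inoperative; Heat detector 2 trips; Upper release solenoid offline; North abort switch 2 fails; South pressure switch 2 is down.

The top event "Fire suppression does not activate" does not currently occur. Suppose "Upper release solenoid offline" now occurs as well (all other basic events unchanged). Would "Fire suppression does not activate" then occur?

Counterfactual: set "Upper release solenoid offline" to occurred.
Zone A inoperative [OR]: #3 abort switch is out=not, Smoke detector fails=occurs, Discharge nozzle failed=not → at least one input occurs → occurs.
Agent supply lost [AND]: Upper release solenoid offline=occurs, C heat detector stuck=not, Pressure switch is out=occurs, Main manual pull trips=not → not all inputs occur → does not occur.
Manual path inoperative [AND]: Zone A inoperative=occurs, Agent supply lost=not, Right zone module malfunctions=occurs → not all inputs occur → does not occur.
Release chain fails [OR]: Control panel malfunctions=not, North abort switch 2 fails=not, Aft smoke detector 2 malfunctions=not → no input occurs → does not occur.
Zone B unavailable [AND]: Standby agent cylinder degraded=occurs, Release chain fails=not → not all inputs occur → does not occur.
Detection loop lost [OR]: Outboard discharge nozzle 2 stuck=not, Aft release solenoid 2 is inoperative=not, Heat detector 2 trips=not, South pressure switch 2 is down=not → no input occurs → does not occur.
Fire suppression does not activate [OR]: Manual path inoperative=not, Zone B unavailable=not, Detection loop lost=not → no input occurs → does not occur.

No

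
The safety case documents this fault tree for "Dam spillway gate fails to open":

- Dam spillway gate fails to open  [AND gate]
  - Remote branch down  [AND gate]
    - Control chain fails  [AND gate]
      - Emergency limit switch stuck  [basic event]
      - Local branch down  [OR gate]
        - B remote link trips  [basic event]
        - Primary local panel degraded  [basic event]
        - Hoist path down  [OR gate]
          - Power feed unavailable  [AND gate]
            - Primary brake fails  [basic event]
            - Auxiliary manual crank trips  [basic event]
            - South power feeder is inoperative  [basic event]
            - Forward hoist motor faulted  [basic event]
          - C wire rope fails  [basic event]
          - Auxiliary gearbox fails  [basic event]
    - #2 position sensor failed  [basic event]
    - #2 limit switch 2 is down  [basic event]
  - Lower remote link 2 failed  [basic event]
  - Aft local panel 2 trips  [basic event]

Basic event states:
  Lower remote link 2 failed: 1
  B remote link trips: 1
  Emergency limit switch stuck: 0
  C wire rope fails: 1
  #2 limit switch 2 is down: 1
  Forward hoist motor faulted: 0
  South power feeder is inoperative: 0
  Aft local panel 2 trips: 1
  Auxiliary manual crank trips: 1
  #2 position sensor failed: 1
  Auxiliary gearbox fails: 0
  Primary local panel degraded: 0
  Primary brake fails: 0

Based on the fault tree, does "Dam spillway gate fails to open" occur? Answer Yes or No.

No

Power feed unavailable [AND]: Primary brake fails=not, Auxiliary manual crank trips=occurs, South power feeder is inoperative=not, Forward hoist motor faulted=not → not all inputs occur → does not occur.
Hoist path down [OR]: Power feed unavailable=not, C wire rope fails=occurs, Auxiliary gearbox fails=not → at least one input occurs → occurs.
Local branch down [OR]: B remote link trips=occurs, Primary local panel degraded=not, Hoist path down=occurs → at least one input occurs → occurs.
Control chain fails [AND]: Emergency limit switch stuck=not, Local branch down=occurs → not all inputs occur → does not occur.
Remote branch down [AND]: Control chain fails=not, #2 position sensor failed=occurs, #2 limit switch 2 is down=occurs → not all inputs occur → does not occur.
Dam spillway gate fails to open [AND]: Remote branch down=not, Lower remote link 2 failed=occurs, Aft local panel 2 trips=occurs → not all inputs occur → does not occur.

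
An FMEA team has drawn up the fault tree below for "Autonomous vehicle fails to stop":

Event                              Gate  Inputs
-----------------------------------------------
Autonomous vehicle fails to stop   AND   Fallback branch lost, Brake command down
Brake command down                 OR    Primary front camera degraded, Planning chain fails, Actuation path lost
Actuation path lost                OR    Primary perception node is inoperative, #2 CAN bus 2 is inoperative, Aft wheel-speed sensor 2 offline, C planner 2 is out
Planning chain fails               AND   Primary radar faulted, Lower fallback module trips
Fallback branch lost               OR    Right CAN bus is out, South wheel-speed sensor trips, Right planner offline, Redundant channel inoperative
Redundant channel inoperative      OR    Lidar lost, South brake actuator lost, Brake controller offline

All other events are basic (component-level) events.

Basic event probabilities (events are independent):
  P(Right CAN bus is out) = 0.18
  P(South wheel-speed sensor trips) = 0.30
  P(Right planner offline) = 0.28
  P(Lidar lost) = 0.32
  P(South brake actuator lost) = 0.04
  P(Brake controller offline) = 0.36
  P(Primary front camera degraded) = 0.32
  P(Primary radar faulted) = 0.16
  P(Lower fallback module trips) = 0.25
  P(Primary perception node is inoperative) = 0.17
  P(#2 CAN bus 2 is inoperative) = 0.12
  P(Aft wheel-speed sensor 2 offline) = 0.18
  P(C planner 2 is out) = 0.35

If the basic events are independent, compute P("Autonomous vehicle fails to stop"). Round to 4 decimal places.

P(Redundant channel inoperative) [OR] = 1 − (1−0.32) × (1−0.04) × (1−0.36) = 0.582208
P(Fallback branch lost) [OR] = 1 − (1−0.18) × (1−0.30) × (1−0.28) × (1−0.582208) = 0.827335
P(Planning chain fails) [AND] = 0.16 × 0.25 = 0.040000
P(Actuation path lost) [OR] = 1 − (1−0.17) × (1−0.12) × (1−0.18) × (1−0.35) = 0.610697
P(Brake command down) [OR] = 1 − (1−0.32) × (1−0.040000) × (1−0.610697) = 0.745863
P(Autonomous vehicle fails to stop) [AND] = 0.827335 × 0.745863 = 0.617079
Rounded to 4 decimal places: P(Autonomous vehicle fails to stop) ≈ 0.6171.

0.6171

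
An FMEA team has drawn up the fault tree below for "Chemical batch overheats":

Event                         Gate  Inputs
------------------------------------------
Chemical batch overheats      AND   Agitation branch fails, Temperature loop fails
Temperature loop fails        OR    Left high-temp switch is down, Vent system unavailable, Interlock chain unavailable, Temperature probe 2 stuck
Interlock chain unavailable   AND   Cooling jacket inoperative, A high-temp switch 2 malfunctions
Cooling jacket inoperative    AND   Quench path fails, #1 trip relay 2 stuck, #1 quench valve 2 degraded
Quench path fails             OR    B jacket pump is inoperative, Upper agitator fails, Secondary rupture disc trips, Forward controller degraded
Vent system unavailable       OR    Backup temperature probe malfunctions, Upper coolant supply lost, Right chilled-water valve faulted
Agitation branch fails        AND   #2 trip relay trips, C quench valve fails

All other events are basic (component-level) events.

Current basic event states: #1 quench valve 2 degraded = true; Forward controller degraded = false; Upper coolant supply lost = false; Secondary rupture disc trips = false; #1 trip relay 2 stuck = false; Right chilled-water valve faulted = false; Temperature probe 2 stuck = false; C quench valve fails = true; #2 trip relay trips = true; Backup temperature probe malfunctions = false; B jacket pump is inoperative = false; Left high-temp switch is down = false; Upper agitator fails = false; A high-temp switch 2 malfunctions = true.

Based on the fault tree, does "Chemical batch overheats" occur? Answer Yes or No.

Agitation branch fails [AND]: #2 trip relay trips=occurs, C quench valve fails=occurs → all inputs occur → occurs.
Vent system unavailable [OR]: Backup temperature probe malfunctions=not, Upper coolant supply lost=not, Right chilled-water valve faulted=not → no input occurs → does not occur.
Quench path fails [OR]: B jacket pump is inoperative=not, Upper agitator fails=not, Secondary rupture disc trips=not, Forward controller degraded=not → no input occurs → does not occur.
Cooling jacket inoperative [AND]: Quench path fails=not, #1 trip relay 2 stuck=not, #1 quench valve 2 degraded=occurs → not all inputs occur → does not occur.
Interlock chain unavailable [AND]: Cooling jacket inoperative=not, A high-temp switch 2 malfunctions=occurs → not all inputs occur → does not occur.
Temperature loop fails [OR]: Left high-temp switch is down=not, Vent system unavailable=not, Interlock chain unavailable=not, Temperature probe 2 stuck=not → no input occurs → does not occur.
Chemical batch overheats [AND]: Agitation branch fails=occurs, Temperature loop fails=not → not all inputs occur → does not occur.

No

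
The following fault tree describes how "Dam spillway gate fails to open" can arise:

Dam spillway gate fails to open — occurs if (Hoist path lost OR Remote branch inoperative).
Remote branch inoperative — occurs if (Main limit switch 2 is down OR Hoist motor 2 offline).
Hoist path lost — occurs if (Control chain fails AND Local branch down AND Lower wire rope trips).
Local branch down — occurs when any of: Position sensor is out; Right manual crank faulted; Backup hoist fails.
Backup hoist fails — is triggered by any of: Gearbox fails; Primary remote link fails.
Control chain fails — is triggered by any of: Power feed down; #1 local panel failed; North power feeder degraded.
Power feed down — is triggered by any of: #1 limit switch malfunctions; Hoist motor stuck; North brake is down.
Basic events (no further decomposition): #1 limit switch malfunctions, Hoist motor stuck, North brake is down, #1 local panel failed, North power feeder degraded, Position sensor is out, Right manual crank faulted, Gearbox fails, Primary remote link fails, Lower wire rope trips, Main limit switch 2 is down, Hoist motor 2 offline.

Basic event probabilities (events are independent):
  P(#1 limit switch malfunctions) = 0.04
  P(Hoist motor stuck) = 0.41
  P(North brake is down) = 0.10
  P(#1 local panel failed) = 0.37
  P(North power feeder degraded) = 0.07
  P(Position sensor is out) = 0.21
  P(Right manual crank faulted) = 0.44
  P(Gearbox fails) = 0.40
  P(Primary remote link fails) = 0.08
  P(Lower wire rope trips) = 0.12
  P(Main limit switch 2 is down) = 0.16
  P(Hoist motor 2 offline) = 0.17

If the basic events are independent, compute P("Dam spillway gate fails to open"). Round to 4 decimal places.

P(Power feed down) [OR] = 1 − (1−0.04) × (1−0.41) × (1−0.10) = 0.490240
P(Control chain fails) [OR] = 1 − (1−0.490240) × (1−0.37) × (1−0.07) = 0.701332
P(Backup hoist fails) [OR] = 1 − (1−0.40) × (1−0.08) = 0.448000
P(Local branch down) [OR] = 1 − (1−0.21) × (1−0.44) × (1−0.448000) = 0.755795
P(Hoist path lost) [AND] = 0.701332 × 0.755795 × 0.12 = 0.063608
P(Remote branch inoperative) [OR] = 1 − (1−0.16) × (1−0.17) = 0.302800
P(Dam spillway gate fails to open) [OR] = 1 − (1−0.063608) × (1−0.302800) = 0.347147
Rounded to 4 decimal places: P(Dam spillway gate fails to open) ≈ 0.3471.

0.3471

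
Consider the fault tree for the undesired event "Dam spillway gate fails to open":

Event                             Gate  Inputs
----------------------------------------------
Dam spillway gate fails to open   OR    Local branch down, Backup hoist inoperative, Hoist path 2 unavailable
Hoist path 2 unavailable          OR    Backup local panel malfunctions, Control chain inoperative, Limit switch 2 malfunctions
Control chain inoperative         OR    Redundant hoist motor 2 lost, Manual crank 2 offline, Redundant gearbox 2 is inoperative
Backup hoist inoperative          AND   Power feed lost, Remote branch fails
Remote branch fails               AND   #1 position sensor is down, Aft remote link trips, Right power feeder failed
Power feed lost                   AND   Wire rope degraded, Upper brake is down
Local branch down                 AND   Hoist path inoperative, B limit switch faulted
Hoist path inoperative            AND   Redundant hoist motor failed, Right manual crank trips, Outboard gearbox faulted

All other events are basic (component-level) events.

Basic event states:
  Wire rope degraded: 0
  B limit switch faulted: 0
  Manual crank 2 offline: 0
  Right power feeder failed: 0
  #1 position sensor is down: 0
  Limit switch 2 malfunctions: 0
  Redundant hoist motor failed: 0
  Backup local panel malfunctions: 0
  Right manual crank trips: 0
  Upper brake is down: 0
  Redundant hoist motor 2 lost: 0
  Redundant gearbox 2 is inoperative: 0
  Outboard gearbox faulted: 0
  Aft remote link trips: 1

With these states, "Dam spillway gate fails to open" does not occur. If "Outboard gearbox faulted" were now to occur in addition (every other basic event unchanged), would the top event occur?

No

Counterfactual: set "Outboard gearbox faulted" to occurred.
Hoist path inoperative [AND]: Redundant hoist motor failed=not, Right manual crank trips=not, Outboard gearbox faulted=occurs → not all inputs occur → does not occur.
Local branch down [AND]: Hoist path inoperative=not, B limit switch faulted=not → not all inputs occur → does not occur.
Power feed lost [AND]: Wire rope degraded=not, Upper brake is down=not → not all inputs occur → does not occur.
Remote branch fails [AND]: #1 position sensor is down=not, Aft remote link trips=occurs, Right power feeder failed=not → not all inputs occur → does not occur.
Backup hoist inoperative [AND]: Power feed lost=not, Remote branch fails=not → not all inputs occur → does not occur.
Control chain inoperative [OR]: Redundant hoist motor 2 lost=not, Manual crank 2 offline=not, Redundant gearbox 2 is inoperative=not → no input occurs → does not occur.
Hoist path 2 unavailable [OR]: Backup local panel malfunctions=not, Control chain inoperative=not, Limit switch 2 malfunctions=not → no input occurs → does not occur.
Dam spillway gate fails to open [OR]: Local branch down=not, Backup hoist inoperative=not, Hoist path 2 unavailable=not → no input occurs → does not occur.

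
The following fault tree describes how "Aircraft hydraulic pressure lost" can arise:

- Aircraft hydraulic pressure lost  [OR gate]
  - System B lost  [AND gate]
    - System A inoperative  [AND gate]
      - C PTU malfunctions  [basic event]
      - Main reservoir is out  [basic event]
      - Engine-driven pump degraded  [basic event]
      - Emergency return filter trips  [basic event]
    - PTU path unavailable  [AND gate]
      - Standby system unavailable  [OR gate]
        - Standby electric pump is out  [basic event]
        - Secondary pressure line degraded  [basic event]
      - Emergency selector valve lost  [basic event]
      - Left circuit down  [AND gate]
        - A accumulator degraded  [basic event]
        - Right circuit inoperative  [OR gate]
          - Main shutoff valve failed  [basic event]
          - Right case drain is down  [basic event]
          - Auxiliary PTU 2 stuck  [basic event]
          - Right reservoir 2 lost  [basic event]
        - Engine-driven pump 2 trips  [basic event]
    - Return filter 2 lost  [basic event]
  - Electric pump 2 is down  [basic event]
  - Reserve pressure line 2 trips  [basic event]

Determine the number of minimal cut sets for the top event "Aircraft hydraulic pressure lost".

10

System A inoperative [AND]: one cut set from each child combined → 1 × 1 × 1 × 1 = 1 cut set(s).
Standby system unavailable [OR]: union of children's cut sets → 2 cut set(s).
Right circuit inoperative [OR]: union of children's cut sets → 4 cut set(s).
Left circuit down [AND]: one cut set from each child combined → 1 × 4 × 1 = 4 cut set(s).
PTU path unavailable [AND]: one cut set from each child combined → 2 × 1 × 4 = 8 cut set(s).
System B lost [AND]: one cut set from each child combined → 1 × 8 × 1 = 8 cut set(s).
Aircraft hydraulic pressure lost [OR]: union of children's cut sets → 10 cut set(s).
Minimal cut sets: {A accumulator degraded, C PTU malfunctions, Emergency return filter trips, Emergency selector valve lost, Engine-driven pump 2 trips, Engine-driven pump degraded, Main reservoir is out, Main shutoff valve failed, Return filter 2 lost, Standby electric pump is out}; {A accumulator degraded, C PTU malfunctions, Emergency return filter trips, Emergency selector valve lost, Engine-driven pump 2 trips, Engine-driven pump degraded, Main reservoir is out, Return filter 2 lost, Right case drain is down, Standby electric pump is out}; {A accumulator degraded, Auxiliary PTU 2 stuck, C PTU malfunctions, Emergency return filter trips, Emergency selector valve lost, Engine-driven pump 2 trips, Engine-driven pump degraded, Main reservoir is out, Return filter 2 lost, Standby electric pump is out}; {A accumulator degraded, C PTU malfunctions, Emergency return filter trips, Emergency selector valve lost, Engine-driven pump 2 trips, Engine-driven pump degraded, Main reservoir is out, Return filter 2 lost, Right reservoir 2 lost, Standby electric pump is out}; {A accumulator degraded, C PTU malfunctions, Emergency return filter trips, Emergency selector valve lost, Engine-driven pump 2 trips, Engine-driven pump degraded, Main reservoir is out, Main shutoff valve failed, Return filter 2 lost, Secondary pressure line degraded}; {A accumulator degraded, C PTU malfunctions, Emergency return filter trips, Emergency selector valve lost, Engine-driven pump 2 trips, Engine-driven pump degraded, Main reservoir is out, Return filter 2 lost, Right case drain is down, Secondary pressure line degraded}; {A accumulator degraded, Auxiliary PTU 2 stuck, C PTU malfunctions, Emergency return filter trips, Emergency selector valve lost, Engine-driven pump 2 trips, Engine-driven pump degraded, Main reservoir is out, Return filter 2 lost, Secondary pressure line degraded}; {A accumulator degraded, C PTU malfunctions, Emergency return filter trips, Emergency selector valve lost, Engine-driven pump 2 trips, Engine-driven pump degraded, Main reservoir is out, Return filter 2 lost, Right reservoir 2 lost, Secondary pressure line degraded}; {Electric pump 2 is down}; {Reserve pressure line 2 trips}.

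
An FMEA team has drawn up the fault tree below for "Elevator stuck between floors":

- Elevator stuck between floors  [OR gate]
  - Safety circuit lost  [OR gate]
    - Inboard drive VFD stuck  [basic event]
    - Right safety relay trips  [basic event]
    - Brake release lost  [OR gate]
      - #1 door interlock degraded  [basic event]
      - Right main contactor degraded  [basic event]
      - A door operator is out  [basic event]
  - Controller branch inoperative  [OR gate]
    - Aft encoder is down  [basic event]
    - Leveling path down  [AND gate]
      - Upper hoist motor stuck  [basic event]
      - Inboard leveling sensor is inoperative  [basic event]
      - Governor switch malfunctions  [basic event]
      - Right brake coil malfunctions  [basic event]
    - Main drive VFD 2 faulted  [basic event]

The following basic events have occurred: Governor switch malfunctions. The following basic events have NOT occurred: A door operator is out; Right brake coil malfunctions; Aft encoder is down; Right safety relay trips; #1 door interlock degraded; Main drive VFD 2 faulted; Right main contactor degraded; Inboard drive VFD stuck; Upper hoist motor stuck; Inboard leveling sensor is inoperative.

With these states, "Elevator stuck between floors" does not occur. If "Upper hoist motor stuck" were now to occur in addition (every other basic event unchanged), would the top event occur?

Counterfactual: set "Upper hoist motor stuck" to occurred.
Brake release lost [OR]: #1 door interlock degraded=not, Right main contactor degraded=not, A door operator is out=not → no input occurs → does not occur.
Safety circuit lost [OR]: Inboard drive VFD stuck=not, Right safety relay trips=not, Brake release lost=not → no input occurs → does not occur.
Leveling path down [AND]: Upper hoist motor stuck=occurs, Inboard leveling sensor is inoperative=not, Governor switch malfunctions=occurs, Right brake coil malfunctions=not → not all inputs occur → does not occur.
Controller branch inoperative [OR]: Aft encoder is down=not, Leveling path down=not, Main drive VFD 2 faulted=not → no input occurs → does not occur.
Elevator stuck between floors [OR]: Safety circuit lost=not, Controller branch inoperative=not → no input occurs → does not occur.

No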